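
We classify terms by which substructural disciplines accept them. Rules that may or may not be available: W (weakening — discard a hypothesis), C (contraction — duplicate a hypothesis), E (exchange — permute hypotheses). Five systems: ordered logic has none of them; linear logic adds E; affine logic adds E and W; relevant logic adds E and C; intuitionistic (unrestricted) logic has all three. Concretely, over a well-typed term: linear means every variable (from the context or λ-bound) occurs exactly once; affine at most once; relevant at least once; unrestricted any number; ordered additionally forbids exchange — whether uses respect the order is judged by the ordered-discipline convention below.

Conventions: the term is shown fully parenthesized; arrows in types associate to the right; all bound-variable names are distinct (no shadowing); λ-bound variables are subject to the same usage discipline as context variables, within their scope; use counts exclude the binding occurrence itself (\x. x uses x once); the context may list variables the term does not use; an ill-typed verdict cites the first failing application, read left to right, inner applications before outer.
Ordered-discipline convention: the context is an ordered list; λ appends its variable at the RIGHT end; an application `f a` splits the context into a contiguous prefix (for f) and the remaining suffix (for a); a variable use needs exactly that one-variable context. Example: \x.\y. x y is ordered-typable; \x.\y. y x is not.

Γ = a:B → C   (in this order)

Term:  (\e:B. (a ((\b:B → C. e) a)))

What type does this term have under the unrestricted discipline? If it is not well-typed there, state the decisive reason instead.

term : B → C
counts: a ×2; e (λ-bound) ×1; b (λ-bound) ×0
order of uses: a, e, a
typing: well-typed at B → C
summary: ordered ✗ | linear ✗ | affine ✗ | relevant ✗ | unrestricted ✓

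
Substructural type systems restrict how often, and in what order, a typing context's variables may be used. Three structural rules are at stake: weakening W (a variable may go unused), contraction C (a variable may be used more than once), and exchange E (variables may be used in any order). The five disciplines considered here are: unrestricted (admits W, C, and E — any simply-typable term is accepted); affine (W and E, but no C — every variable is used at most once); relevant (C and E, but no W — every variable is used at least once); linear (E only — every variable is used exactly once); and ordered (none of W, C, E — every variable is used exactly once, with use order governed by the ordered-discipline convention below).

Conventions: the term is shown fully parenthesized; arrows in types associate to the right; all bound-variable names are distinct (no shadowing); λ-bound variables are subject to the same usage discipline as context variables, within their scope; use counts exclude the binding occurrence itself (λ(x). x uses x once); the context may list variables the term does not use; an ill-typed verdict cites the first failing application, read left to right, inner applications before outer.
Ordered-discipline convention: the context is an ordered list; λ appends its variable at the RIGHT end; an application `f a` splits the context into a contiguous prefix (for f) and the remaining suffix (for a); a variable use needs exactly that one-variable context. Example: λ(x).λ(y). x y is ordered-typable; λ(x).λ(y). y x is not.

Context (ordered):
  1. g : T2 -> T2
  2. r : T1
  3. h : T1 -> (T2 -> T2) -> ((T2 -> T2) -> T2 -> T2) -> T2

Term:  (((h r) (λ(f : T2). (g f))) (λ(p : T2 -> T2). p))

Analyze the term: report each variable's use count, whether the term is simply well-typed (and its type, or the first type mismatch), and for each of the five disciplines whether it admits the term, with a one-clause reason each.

usage: g ×1; r ×1; h ×1; f (λ-bound) ×1; p (λ-bound) ×1
order of uses: h, r, g, f, p
typing: the term checks, with type T2
ordered ✗ (no ordered split (uses run h, r, g, f, p))
linear ✓ (g, r, h, f, p: one use apiece)
affine ✓ (no duplicate uses among g, r, h, f, p)
relevant ✓ (every one of g, r, h, f, p appears)
unrestricted ✓ (type-checks (T2) and nothing is barred)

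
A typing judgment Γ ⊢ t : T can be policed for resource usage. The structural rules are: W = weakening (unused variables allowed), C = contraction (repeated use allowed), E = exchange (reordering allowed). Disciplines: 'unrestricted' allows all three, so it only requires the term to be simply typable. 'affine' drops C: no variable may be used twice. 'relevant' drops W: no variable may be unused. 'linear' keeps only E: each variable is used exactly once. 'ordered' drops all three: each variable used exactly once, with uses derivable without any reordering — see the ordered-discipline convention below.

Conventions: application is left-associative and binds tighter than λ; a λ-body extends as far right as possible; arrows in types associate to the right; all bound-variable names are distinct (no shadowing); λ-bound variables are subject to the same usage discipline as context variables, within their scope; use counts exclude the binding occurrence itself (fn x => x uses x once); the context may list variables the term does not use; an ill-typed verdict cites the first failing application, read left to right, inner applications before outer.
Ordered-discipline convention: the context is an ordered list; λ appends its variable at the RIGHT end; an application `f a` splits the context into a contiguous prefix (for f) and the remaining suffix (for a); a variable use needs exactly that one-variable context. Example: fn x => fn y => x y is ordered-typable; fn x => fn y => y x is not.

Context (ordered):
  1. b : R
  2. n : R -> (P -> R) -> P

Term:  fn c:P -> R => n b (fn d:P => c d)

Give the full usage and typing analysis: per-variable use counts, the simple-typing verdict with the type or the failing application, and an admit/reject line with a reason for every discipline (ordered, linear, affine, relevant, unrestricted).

counts: b=1, n=1, c (bound)=1, d (bound)=1
use order (left to right): n, b, c, d
typing: well-typed at (P -> R) -> P
ordered: ✗, no ordered split (uses run n, b, c, d)
linear: ✓, b, n, c, d: one use apiece
affine: ✓, b, n, c, d: no repeats, contraction unneeded
relevant: ✓, none of b, n, c, d goes unused
unrestricted: ✓, simply typable at (P -> R) -> P; W, C, E all held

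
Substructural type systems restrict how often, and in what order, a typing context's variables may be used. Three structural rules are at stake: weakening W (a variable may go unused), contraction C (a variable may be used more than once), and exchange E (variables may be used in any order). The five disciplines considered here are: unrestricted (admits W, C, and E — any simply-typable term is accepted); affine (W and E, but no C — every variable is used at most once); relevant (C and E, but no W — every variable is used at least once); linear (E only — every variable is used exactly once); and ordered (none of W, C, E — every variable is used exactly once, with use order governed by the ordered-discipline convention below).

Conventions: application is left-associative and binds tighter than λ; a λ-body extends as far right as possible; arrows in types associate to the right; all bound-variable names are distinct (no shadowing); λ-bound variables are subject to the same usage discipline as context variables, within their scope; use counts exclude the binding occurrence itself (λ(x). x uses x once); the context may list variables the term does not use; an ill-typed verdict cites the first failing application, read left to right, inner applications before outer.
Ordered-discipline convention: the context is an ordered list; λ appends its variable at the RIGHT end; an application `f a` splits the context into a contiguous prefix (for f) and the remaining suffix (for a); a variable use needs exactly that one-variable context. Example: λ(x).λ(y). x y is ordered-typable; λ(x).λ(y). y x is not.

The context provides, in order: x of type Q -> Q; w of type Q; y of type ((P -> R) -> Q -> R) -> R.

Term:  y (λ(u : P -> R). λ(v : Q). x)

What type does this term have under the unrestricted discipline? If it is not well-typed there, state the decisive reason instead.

not well-typed under unrestricted — the type mismatch rejects it
usage: x: 1, w: 0, y: 1, u [bound]: 0, v [bound]: 0
uses in reading order: y, x
typing: ill-typed: an argument (P -> R) -> Q -> Q -> Q mismatches the expected (P -> R) -> Q -> R
summary: ordered ✗; linear ✗; affine ✗; relevant ✗; unrestricted ✗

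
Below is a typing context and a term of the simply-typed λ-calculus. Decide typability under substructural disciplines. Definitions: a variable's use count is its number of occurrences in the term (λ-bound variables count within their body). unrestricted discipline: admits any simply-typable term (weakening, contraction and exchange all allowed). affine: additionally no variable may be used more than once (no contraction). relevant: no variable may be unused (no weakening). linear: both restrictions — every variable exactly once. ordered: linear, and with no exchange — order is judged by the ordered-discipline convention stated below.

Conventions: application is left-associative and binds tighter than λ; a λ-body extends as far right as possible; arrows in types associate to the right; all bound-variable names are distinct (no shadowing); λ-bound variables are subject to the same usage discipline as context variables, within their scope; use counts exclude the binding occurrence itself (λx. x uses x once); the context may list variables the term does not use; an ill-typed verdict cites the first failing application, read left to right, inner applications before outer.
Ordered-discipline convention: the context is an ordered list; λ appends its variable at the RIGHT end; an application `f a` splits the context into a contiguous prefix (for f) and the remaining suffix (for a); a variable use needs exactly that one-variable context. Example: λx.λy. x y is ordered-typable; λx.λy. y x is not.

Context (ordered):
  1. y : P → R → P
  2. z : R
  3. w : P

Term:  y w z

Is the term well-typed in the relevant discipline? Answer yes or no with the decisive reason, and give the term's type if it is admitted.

yes — at least one use each (y, z, w); term : P
variable uses: y: 1; z: 1; w: 1
order of uses: y, w, z
typing: well-typed at P
across the five disciplines: ordered ✗, linear ✓, affine ✓, relevant ✓, unrestricted ✓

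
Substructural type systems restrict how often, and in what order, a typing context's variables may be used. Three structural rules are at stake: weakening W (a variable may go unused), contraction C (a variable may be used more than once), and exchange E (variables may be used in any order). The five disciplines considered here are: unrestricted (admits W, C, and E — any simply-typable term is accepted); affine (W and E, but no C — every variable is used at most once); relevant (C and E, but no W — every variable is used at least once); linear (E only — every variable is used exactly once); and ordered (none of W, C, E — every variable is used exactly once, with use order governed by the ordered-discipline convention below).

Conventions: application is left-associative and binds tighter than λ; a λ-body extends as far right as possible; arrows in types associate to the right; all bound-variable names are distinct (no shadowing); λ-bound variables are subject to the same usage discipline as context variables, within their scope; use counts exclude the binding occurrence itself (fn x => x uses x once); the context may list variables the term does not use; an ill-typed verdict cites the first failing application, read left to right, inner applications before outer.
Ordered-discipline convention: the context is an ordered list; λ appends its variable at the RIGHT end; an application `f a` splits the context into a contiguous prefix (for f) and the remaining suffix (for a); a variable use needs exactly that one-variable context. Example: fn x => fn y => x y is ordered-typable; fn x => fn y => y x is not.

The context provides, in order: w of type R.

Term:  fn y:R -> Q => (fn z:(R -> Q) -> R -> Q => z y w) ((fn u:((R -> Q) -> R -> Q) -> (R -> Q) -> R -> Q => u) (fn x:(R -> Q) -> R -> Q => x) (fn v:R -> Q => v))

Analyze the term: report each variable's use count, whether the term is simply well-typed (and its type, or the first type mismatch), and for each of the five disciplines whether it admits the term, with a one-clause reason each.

variable uses: w: 1, y (bound): 1, z (bound): 1, u (bound): 1, x (bound): 1, v (bound): 1
use order (left to right): z, y, w, u, x, v
typing: well-typed at (R -> Q) -> Q
ordered: ✗ — use order z, y, w, u, x, v needs exchange
linear: ✓ — each of w, y, z, u, x, v used exactly once
affine: ✓ — w, y, z, u, x, v: no repeats, contraction unneeded
relevant: ✓ — none of w, y, z, u, x, v goes unused
unrestricted: ✓ — type-checks ((R -> Q) -> Q) and nothing is barred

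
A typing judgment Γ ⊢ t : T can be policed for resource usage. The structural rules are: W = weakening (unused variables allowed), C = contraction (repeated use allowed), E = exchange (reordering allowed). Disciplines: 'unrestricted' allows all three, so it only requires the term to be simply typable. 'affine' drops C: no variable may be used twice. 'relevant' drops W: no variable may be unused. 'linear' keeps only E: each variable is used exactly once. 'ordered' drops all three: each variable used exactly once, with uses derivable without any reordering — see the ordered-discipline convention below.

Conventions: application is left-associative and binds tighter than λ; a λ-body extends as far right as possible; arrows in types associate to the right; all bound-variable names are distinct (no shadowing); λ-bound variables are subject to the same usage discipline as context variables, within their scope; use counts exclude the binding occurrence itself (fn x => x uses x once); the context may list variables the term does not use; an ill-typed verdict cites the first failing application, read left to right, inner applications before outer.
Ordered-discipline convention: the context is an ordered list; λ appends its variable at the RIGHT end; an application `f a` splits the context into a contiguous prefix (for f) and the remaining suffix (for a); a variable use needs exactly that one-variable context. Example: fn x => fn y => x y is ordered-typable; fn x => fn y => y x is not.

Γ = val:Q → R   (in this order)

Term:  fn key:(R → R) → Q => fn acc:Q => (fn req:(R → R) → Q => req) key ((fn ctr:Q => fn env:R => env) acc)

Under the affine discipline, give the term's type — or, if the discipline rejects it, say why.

term : ((R → R) → Q) → Q → Q
usage: val=0; key [bound]=1; acc [bound]=1; req [bound]=1; ctr [bound]=0; env [bound]=1
left-to-right use order: req, key, env, acc
typing: the term checks, with type ((R → R) → Q) → Q → Q
across the five disciplines: ordered ✗ · linear ✗ · affine ✓ · relevant ✗ · unrestricted ✓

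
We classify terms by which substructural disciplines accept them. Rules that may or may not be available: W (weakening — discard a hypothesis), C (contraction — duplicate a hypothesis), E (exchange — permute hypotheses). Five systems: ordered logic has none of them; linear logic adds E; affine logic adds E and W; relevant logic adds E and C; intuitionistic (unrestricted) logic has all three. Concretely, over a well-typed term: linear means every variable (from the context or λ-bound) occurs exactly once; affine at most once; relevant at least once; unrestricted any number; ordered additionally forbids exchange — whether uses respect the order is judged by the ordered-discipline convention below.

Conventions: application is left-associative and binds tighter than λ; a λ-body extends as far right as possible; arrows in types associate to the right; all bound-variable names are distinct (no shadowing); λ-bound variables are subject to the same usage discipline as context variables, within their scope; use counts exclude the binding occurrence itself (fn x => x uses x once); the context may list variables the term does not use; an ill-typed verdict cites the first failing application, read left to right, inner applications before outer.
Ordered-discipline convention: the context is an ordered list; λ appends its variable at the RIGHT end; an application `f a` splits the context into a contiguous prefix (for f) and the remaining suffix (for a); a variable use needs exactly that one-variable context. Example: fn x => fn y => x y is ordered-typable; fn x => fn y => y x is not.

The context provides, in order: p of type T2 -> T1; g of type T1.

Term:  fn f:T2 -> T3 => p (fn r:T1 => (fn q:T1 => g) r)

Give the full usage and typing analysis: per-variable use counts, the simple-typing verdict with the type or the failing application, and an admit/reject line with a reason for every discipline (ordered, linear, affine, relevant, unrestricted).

variable uses: p ×1; g ×1; f (λ-bound) ×0; r (λ-bound) ×1; q (λ-bound) ×0
use order (left to right): p, g, r
typing: ill-typed: a function awaiting T2 gets T1 -> T1
ordered: ✗ — not simply typable
linear: ✗ — fails simple typing
affine: ✗ — a type mismatch blocks all five
relevant: ✗ — the type mismatch rejects it
unrestricted: ✗ — not simply typable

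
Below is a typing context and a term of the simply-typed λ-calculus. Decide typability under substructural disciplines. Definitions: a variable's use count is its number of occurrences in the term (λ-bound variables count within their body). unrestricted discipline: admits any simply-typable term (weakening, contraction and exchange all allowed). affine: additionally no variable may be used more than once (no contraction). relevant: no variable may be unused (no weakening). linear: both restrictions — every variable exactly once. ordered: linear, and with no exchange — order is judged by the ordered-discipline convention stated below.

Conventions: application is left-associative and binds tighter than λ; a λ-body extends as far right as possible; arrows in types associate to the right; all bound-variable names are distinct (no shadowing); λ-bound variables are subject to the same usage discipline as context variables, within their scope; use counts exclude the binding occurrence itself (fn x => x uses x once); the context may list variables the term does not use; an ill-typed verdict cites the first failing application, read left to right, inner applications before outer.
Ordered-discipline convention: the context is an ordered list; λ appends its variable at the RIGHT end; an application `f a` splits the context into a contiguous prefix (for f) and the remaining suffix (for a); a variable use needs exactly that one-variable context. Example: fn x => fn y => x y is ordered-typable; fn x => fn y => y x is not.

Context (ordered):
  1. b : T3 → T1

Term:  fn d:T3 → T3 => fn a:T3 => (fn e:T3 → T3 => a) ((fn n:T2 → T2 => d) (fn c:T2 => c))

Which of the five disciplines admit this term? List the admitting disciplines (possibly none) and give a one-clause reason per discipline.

accepted by: affine, unrestricted
variable uses: b=0; d (λ-bound)=1; a (λ-bound)=1; e (λ-bound)=0; n (λ-bound)=0; c (λ-bound)=1
left-to-right use order: a, d, c
typing: well-typed — term : (T3 → T3) → T3 → T3
ordered: ✗ — unused: b, e, n — weakening required
linear: ✗ — unused: b, e, n — weakening required
affine: ✓ — at most one use each (b, d, a, e, n, c)
relevant: ✗ — unused: b, e, n — weakening required
unrestricted: ✓ — well-typed at (T3 → T3) → T3 → T3; no restrictions here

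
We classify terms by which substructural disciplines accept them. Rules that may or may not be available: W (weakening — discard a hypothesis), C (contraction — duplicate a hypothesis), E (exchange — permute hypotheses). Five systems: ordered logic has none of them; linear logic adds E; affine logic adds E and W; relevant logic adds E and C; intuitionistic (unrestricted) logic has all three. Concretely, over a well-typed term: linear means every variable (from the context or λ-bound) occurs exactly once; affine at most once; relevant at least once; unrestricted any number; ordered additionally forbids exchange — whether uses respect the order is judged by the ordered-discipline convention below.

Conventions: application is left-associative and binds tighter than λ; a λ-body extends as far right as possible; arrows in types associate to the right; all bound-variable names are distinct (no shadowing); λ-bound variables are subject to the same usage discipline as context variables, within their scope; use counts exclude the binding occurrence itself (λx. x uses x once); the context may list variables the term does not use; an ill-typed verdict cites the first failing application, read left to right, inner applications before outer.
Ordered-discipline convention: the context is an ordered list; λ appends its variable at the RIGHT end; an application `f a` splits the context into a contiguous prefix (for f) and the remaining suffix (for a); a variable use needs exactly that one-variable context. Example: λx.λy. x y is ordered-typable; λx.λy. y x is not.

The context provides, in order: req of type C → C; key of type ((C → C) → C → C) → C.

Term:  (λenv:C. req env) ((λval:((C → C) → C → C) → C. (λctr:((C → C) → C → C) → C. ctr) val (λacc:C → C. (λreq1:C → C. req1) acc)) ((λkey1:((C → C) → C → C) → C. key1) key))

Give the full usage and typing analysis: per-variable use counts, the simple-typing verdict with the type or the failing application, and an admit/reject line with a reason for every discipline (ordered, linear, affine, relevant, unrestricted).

use counts: req: 1×; key: 1×; env (bound): 1×; val (bound): 1×; ctr (bound): 1×; acc (bound): 1×; req1 (bound): 1×; key1 (bound): 1×
order of uses: req, env, ctr, val, req1, acc, key1, key
typing: the term checks, with type C
ordered ✓ (one use each (req, key, env, val, ctr, acc, req1, key1); ordered split holds)
linear ✓ (req, key, env, val, ctr, acc, req1, key1: one use apiece)
affine ✓ (at most one use each (req, key, env, val, ctr, acc, req1, key1))
relevant ✓ (req, key, env, val, ctr, acc, req1, key1: all used, weakening unneeded)
unrestricted ✓ (typability at C is all that's needed)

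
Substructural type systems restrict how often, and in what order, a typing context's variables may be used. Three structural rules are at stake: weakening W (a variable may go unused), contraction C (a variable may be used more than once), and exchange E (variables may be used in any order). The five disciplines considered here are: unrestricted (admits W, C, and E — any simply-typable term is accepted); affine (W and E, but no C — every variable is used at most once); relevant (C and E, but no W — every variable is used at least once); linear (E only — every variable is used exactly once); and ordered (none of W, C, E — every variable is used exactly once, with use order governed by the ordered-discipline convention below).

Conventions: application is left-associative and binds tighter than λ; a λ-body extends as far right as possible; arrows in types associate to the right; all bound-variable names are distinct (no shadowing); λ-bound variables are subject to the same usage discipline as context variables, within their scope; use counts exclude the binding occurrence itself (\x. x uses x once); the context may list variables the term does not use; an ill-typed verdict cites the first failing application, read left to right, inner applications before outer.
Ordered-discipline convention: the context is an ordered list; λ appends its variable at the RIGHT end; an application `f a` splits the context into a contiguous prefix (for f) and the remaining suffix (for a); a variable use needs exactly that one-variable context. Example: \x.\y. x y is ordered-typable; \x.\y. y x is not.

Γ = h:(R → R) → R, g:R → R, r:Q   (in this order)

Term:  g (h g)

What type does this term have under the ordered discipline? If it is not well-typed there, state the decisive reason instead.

not well-typed under ordered — g ×2 used more than once (contraction); r left unused
variable uses: h: 1; g: 2; r: 0
left-to-right use order: g, h, g
typing: the term checks, with type R
across the five disciplines: ordered ✗ | linear ✗ | affine ✗ | relevant ✗ | unrestricted ✓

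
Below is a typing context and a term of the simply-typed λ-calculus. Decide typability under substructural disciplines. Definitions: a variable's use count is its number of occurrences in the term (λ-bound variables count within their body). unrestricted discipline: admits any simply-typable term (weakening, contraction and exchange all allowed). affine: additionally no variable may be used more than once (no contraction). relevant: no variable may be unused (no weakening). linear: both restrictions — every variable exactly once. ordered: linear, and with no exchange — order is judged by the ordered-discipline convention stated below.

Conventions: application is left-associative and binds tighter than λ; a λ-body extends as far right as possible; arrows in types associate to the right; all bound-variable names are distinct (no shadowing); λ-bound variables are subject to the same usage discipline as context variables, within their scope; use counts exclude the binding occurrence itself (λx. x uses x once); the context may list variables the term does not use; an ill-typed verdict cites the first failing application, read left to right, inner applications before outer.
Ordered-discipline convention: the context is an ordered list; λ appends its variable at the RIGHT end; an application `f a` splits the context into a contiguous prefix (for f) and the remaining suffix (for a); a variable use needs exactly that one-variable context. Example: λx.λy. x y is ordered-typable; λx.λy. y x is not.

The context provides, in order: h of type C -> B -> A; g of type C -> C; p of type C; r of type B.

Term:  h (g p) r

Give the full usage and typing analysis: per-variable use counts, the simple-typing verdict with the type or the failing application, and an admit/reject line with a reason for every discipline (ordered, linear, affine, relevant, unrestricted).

counts: h: 1; g: 1; p: 1; r: 1
order of uses: h, g, p, r
typing: ✓ — A
ordered: ✓ — h, g, p, r: once each, no exchange needed
linear: ✓ — exactly-once usage across h, g, p, r
affine: ✓ — at most one use each (h, g, p, r)
relevant: ✓ — every one of h, g, p, r appears
unrestricted: ✓ — type-checks (A) and nothing is barred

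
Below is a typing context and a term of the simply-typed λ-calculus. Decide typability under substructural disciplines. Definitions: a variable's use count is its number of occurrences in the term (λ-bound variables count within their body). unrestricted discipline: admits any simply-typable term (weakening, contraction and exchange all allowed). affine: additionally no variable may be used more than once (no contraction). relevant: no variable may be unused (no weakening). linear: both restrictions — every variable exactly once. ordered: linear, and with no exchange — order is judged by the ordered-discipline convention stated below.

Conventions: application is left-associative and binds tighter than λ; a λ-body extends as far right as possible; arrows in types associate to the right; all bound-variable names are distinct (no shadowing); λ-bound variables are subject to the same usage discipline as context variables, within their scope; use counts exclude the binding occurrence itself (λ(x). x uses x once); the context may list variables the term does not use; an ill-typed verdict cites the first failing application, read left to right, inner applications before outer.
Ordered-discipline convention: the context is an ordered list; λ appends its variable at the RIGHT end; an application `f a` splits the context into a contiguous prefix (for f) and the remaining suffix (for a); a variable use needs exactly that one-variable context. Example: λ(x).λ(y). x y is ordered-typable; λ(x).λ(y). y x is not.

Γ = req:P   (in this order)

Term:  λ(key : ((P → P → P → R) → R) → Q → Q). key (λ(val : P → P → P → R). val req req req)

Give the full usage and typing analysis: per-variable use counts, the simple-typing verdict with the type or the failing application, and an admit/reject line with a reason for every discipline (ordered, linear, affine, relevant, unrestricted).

counts: req=3; key (λ-bound)=1; val (λ-bound)=1
uses in reading order: key, val, req, req, req
typing: well-typed — term : (((P → P → P → R) → R) → Q → Q) → Q → Q
ordered ✗ (needs contraction — req ×3)
linear ✗ (needs contraction — req ×3)
affine ✗ (needs contraction — req ×3)
relevant ✓ (at least one use each (req, key, val))
unrestricted ✓ (well-typed at (((P → P → P → R) → R) → Q → Q) → Q → Q; no restrictions here)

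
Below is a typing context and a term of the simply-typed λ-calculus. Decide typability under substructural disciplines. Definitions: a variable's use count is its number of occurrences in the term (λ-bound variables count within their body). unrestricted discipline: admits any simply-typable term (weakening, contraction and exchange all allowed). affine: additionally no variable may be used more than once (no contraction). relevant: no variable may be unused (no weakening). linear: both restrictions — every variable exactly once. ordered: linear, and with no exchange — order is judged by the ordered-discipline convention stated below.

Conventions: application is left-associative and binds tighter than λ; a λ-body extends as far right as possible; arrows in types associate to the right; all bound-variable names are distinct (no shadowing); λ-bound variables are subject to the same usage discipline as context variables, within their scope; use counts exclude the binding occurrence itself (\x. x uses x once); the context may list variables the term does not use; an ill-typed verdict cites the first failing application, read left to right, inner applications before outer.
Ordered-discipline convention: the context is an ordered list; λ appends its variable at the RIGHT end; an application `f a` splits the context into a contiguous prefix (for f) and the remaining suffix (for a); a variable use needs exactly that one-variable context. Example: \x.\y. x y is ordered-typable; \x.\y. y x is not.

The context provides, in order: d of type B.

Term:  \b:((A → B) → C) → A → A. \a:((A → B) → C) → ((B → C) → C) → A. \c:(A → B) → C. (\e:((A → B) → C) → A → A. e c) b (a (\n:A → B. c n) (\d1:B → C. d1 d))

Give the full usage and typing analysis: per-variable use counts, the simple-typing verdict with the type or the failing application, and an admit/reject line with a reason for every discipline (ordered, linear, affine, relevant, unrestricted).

counts: d: 1×, b (λ-bound): 1×, a (λ-bound): 1×, c (λ-bound): 2×, e (λ-bound): 1×, n (λ-bound): 1×, d1 (λ-bound): 1×
uses in reading order: e, c, b, a, c, n, d1, d
typing: the term checks, with type (((A → B) → C) → A → A) → (((A → B) → C) → ((B → C) → C) → A) → ((A → B) → C) → A
ordered ✗ (uses contraction: c ×2)
linear ✗ (uses contraction: c ×2)
affine ✗ (uses contraction: c ×2)
relevant ✓ (d, b, a, c, e, n, d1: all used, weakening unneeded)
unrestricted ✓ (well-typed at (((A → B) → C) → A → A) → (((A → B) → C) → ((B → C) → C) → A) → ((A → B) → C) → A; no restrictions here)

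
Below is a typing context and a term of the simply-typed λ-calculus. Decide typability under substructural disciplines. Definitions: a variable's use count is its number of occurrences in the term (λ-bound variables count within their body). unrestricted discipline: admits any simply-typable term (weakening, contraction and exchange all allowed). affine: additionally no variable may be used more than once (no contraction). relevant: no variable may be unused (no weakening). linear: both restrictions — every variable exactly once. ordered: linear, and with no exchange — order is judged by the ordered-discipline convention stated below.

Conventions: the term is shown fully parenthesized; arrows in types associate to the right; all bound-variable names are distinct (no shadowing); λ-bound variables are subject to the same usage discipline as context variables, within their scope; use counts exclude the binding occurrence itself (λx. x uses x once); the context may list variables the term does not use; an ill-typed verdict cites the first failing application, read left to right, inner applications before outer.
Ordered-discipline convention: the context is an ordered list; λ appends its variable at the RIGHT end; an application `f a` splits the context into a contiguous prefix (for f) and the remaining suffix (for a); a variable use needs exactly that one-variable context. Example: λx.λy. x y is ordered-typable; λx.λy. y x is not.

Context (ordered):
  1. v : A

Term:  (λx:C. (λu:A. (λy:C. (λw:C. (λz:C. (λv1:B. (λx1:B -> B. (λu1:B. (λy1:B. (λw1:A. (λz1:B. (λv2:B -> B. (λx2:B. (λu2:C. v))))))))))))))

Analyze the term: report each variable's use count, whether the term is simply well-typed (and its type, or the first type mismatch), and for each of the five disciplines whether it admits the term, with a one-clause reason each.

counts: v: 1, x [bound]: 0, u [bound]: 0, y [bound]: 0, w [bound]: 0, z [bound]: 0, v1 [bound]: 0, x1 [bound]: 0, u1 [bound]: 0, y1 [bound]: 0, w1 [bound]: 0, z1 [bound]: 0, v2 [bound]: 0, x2 [bound]: 0, u2 [bound]: 0
order of uses: v
typing: well-typed at C -> A -> C -> C -> C -> B -> (B -> B) -> B -> B -> A -> B -> (B -> B) -> B -> C -> A
ordered: ✗ — needs weakening: x, u, y, w, z, v1, x1, u1, y1, w1, z1, v2, x2, u2 unused
linear: ✗ — needs weakening: x, u, y, w, z, v1, x1, u1, y1, w1, z1, v2, x2, u2 unused
affine: ✓ — v, x, u, y, w, z, v1, x1, u1, y1, w1, z1, v2, x2, u2: no repeats, contraction unneeded
relevant: ✗ — needs weakening: x, u, y, w, z, v1, x1, u1, y1, w1, z1, v2, x2, u2 unused
unrestricted: ✓ — simply typable at C -> A -> C -> C -> C -> B -> (B -> B) -> B -> B -> A -> B -> (B -> B) -> B -> C -> A; W, C, E all held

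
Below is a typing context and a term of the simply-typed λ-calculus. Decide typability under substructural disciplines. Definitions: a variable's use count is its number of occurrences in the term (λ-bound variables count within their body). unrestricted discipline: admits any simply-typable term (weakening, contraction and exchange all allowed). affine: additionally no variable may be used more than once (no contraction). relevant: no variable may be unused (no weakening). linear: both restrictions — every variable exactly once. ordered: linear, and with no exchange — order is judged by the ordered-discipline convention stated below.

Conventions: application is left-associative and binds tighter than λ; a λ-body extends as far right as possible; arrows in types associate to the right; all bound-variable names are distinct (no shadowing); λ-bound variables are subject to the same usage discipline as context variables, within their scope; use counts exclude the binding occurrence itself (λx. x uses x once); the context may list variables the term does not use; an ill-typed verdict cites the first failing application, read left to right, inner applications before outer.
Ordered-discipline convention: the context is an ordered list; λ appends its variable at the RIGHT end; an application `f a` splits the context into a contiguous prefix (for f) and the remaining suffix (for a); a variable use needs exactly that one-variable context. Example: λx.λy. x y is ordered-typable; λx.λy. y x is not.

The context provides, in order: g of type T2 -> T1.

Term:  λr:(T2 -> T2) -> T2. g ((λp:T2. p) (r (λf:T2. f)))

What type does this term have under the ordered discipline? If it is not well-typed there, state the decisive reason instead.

term : ((T2 -> T2) -> T2) -> T1
usage: g: 1×, r (bound): 1×, p (bound): 1×, f (bound): 1×
use order (left to right): g, p, r, f
typing: ✓ — ((T2 -> T2) -> T2) -> T1
per-discipline verdicts: ordered ✓, linear ✓, affine ✓, relevant ✓, unrestricted ✓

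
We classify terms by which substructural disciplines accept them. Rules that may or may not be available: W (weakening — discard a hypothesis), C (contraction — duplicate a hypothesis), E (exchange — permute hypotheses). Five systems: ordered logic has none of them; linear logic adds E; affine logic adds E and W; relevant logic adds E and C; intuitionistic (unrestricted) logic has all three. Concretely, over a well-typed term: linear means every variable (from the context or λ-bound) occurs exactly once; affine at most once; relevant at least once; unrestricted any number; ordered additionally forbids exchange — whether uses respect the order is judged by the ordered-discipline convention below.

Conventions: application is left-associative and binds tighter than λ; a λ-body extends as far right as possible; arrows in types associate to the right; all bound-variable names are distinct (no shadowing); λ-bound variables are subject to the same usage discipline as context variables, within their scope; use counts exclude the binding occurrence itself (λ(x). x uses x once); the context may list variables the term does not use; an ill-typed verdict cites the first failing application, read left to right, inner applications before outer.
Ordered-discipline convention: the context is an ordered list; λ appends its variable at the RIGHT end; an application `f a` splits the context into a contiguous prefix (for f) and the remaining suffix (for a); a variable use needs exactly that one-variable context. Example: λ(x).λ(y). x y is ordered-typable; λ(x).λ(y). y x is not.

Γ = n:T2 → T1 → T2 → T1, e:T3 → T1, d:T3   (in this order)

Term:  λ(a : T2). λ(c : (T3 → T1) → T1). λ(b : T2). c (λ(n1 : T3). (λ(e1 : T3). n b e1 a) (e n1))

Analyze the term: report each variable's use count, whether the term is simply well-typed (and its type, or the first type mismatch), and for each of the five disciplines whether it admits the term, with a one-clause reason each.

use counts: n ×1; e ×1; d ×0; a (bound) ×1; c (bound) ×1; b (bound) ×1; n1 (bound) ×1; e1 (bound) ×1
uses in reading order: c, n, b, e1, a, e, n1
typing: ill-typed: a function awaiting T1 gets T3
ordered ✗ (a type mismatch blocks all five)
linear ✗ (the type mismatch rejects it)
affine ✗ (not simply typable)
relevant ✗ (fails simple typing)
unrestricted ✗ (a type mismatch blocks all five)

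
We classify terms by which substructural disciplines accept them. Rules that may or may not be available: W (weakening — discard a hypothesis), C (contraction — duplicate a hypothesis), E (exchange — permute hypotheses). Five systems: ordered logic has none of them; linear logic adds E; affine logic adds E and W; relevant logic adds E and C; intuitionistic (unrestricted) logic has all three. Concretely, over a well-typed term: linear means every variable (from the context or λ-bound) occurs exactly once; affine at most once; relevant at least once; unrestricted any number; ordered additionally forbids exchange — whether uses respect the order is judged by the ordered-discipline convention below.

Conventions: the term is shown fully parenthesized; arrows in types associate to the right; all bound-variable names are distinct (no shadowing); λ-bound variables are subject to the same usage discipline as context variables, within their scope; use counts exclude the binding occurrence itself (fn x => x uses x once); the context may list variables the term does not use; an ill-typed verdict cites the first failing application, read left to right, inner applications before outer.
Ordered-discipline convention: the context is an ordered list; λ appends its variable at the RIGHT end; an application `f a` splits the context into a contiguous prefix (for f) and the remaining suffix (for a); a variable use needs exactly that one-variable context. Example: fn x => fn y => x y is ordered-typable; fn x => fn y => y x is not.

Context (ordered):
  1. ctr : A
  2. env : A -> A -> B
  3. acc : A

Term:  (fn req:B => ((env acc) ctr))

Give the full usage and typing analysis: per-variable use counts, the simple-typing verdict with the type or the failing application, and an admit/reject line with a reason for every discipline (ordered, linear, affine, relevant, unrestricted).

use counts: ctr=1, env=1, acc=1, req (λ-bound)=0
order of uses: env, acc, ctr
typing: well-typed — term : B -> B
ordered: ✗, needs weakening: req unused
linear: ✗, needs weakening: req unused
affine: ✓, at most one use each (ctr, env, acc, req)
relevant: ✗, needs weakening: req unused
unrestricted: ✓, well-typed at B -> B; no restrictions here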